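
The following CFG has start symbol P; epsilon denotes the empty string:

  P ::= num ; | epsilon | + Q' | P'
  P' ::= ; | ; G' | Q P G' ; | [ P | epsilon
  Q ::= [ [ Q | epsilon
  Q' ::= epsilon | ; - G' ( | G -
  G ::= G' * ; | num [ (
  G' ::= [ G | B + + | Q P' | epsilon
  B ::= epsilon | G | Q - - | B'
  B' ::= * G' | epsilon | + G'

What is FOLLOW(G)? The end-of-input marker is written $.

{ $, (, *, +, -, ;, [, num }

In Q' ::= G -: add FIRST(-) = { - }.
In G' ::= [ G: G is at the end, add FOLLOW(G') = { $, (, *, +, -, ;, [, num }.
In B ::= G: G is at the end, add FOLLOW(B) = { + }.
Union: FOLLOW(G) = { $, (, *, +, -, ;, [, num }.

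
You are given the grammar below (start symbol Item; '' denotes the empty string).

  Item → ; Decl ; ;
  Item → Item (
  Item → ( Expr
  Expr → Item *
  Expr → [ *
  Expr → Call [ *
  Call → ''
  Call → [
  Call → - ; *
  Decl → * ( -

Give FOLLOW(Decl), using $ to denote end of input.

In Item → ; Decl ; ;: add FIRST(; ;) = { ; }.
Union: FOLLOW(Decl) = { ; }.

{ ; }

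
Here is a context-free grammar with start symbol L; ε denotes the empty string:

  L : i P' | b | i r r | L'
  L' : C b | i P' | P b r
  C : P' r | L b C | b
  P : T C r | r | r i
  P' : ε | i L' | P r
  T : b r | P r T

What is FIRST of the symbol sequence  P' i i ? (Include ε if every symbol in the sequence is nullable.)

Add FIRST(P')\{ε} = { b, i, r }; P' is nullable, continue.
i is a terminal; add {i} and stop.

{ b, i, r }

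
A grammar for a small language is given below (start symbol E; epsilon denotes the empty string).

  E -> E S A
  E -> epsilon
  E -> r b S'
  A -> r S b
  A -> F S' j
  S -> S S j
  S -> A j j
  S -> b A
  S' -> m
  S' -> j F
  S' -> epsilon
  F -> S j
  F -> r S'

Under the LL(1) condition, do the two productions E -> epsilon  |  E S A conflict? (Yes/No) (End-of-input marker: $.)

Yes

FIRST(epsilon) = { epsilon } and FIRST(E S A) = { b, r }.
The first alternative is nullable and FOLLOW(E) = { $, b, r } shares b with FIRST of the second — conflict.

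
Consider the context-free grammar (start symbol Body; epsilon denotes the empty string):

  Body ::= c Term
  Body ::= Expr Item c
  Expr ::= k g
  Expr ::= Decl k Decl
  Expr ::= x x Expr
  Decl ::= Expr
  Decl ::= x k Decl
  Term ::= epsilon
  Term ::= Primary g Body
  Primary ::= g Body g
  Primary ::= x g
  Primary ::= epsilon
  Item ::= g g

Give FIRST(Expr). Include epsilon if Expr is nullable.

Expr ::= k g contributes {k}.
From Expr ::= Decl k Decl: add FIRST(Decl) = { k, x }.
Expr ::= x x Expr contributes {x}.
Union: FIRST(Expr) = { k, x }.

{ k, x }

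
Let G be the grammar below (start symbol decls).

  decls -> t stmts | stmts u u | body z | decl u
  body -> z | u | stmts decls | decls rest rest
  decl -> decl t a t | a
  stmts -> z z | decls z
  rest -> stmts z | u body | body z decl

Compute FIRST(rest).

From rest -> stmts z: add FIRST(stmts) = { a, t, u, z }.
rest -> u body contributes {u}.
From rest -> body z decl: add FIRST(body) = { a, t, u, z }.
Union: FIRST(rest) = { a, t, u, z }.

{ a, t, u, z }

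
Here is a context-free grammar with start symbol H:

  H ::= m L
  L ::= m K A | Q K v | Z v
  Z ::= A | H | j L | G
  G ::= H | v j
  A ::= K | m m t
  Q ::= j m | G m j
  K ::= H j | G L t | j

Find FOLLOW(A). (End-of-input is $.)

In L ::= m K A: A is at the end, add FOLLOW(L) = { $, j, m, t, v }.
In Z ::= A: A is at the end, add FOLLOW(Z) = { v }.
Union: FOLLOW(A) = { $, j, m, t, v }.

{ $, j, m, t, v }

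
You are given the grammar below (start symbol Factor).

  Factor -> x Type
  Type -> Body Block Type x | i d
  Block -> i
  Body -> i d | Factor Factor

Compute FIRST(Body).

{ i, x }

Body -> i d contributes {i}.
From Body -> Factor Factor: add FIRST(Factor) = { x }.
Union: FIRST(Body) = { i, x }.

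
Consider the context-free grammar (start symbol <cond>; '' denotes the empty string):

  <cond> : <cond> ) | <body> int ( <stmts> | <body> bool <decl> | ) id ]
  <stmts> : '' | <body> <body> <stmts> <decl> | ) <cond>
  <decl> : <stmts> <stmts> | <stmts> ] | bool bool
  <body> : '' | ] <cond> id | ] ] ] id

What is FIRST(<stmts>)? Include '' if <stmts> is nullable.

{ ), ], bool, '' }

<stmts> : '' contributes ''.
From <stmts> : <body> <body> <stmts> <decl>: <body>, <body>, <stmts>, <decl> nullable, take FIRST(<body>) ∪ FIRST(<body>) ∪ FIRST(<stmts>) ∪ FIRST(<decl>) = { ), ], bool }; also '' since the whole RHS is nullable.
<stmts> : ) <cond> contributes {)}.
Union: FIRST(<stmts>) = { ), ], bool, '' }.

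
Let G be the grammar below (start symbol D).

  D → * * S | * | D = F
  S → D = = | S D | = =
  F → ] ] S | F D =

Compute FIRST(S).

{ *, = }

From S → D = =: add FIRST(D) = { * }.
From S → S D: add FIRST(S) = { *, = }.
S → = = contributes {=}.
Union: FIRST(S) = { *, = }.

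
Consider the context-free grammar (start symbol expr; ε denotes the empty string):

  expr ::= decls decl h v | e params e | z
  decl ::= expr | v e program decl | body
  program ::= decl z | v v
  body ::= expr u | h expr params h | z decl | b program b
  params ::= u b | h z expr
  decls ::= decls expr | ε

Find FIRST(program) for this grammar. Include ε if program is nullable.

{ b, e, h, v, z }

From program ::= decl z: add FIRST(decl) = { b, e, h, v, z }.
program ::= v v contributes {v}.
Union: FIRST(program) = { b, e, h, v, z }.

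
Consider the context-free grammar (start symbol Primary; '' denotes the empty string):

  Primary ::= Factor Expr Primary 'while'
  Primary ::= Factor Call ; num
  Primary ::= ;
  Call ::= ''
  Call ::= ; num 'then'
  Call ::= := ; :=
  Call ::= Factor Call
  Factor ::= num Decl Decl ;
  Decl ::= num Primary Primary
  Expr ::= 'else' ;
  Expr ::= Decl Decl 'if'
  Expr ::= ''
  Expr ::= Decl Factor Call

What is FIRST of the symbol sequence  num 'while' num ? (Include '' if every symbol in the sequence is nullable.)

num is a terminal; add {num} and stop.

{ num }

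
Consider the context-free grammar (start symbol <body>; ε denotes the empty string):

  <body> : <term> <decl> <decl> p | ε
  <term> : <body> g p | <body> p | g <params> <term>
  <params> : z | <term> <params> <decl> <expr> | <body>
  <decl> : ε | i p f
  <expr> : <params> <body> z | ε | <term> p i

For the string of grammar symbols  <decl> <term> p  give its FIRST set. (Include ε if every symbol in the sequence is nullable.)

{ g, i, p }

Add FIRST(<decl>)\{ε} = { i }; <decl> is nullable, continue.
Add FIRST(<term>) = { g, p }; <term> is not nullable, stop.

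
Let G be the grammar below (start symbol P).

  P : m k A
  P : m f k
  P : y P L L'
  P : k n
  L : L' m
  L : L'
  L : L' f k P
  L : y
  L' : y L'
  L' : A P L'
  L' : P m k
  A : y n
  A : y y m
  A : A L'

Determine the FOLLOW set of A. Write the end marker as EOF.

In P : m k A: A is at the end, add FOLLOW(P) = { EOF, k, m, y }.
In L' : A P L': add FIRST(P L') = { k, m, y }.
In A : A L': add FIRST(L') = { k, m, y }.
Union: FOLLOW(A) = { EOF, k, m, y }.

{ EOF, k, m, y }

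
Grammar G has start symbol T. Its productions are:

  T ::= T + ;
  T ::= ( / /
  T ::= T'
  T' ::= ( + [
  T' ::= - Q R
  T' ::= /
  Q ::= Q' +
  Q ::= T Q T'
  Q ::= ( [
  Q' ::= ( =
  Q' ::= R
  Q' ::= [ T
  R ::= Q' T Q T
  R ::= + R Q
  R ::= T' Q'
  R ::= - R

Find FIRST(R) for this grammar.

From R ::= Q' T Q T: add FIRST(Q') = { (, +, -, /, [ }.
R ::= + R Q contributes {+}.
From R ::= T' Q': add FIRST(T') = { (, -, / }.
R ::= - R contributes {-}.
Union: FIRST(R) = { (, +, -, /, [ }.

{ (, +, -, /, [ }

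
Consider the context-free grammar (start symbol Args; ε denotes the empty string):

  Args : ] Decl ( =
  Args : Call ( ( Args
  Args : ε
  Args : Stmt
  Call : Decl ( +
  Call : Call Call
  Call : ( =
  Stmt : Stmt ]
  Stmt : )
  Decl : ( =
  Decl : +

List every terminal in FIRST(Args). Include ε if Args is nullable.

Args : ] Decl ( = contributes {]}.
From Args : Call ( ( Args: add FIRST(Call) = { (, + }.
Args : ε contributes ε.
From Args : Stmt: add FIRST(Stmt) = { ) }.
Union: FIRST(Args) = { (, ), +, ], ε }.

{ (, ), +, ], ε }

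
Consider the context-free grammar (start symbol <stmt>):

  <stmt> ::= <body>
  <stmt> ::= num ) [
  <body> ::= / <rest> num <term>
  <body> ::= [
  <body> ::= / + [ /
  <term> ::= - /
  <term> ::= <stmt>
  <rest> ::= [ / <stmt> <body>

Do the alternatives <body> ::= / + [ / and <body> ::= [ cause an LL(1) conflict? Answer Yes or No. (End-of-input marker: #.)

FIRST(/ + [ /) = { / } and FIRST([) = { [ }.
The FIRST sets are disjoint and neither alternative is nullable — no conflict.

No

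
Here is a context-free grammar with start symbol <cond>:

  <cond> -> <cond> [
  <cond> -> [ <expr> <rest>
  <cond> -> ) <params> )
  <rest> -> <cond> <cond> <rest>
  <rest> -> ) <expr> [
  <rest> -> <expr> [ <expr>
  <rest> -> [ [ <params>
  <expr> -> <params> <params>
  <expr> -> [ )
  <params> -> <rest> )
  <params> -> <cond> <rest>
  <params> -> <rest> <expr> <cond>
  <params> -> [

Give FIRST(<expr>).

{ ), [ }

From <expr> -> <params> <params>: add FIRST(<params>) = { ), [ }.
<expr> -> [ ) contributes {[}.
Union: FIRST(<expr>) = { ), [ }.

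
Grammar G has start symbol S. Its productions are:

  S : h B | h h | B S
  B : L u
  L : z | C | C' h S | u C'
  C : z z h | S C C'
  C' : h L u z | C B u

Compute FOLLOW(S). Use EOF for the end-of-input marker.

{ EOF, h, u, z }

S is the start symbol, so EOF ∈ FOLLOW(S).
In S : B S: S is at the end, add FOLLOW(S) = { EOF, h, u, z }.
In L : C' h S: S is at the end, add FOLLOW(L) = { u }.
In C : S C C': add FIRST(C C') = { h, u, z }.
Union: FOLLOW(S) = { EOF, h, u, z }.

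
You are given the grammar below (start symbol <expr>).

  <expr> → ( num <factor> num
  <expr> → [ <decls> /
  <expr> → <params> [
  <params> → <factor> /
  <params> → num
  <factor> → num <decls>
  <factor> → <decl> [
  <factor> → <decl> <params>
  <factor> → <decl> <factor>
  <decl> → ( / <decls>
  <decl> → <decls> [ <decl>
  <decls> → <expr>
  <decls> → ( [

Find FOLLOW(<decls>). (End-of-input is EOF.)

{ (, /, [, num }

In <expr> → [ <decls> /: add FIRST(/) = { / }.
In <factor> → num <decls>: <decls> is at the end, add FOLLOW(<factor>) = { /, num }.
In <decl> → ( / <decls>: <decls> is at the end, add FOLLOW(<decl>) = { (, [, num }.
In <decl> → <decls> [ <decl>: add FIRST([ <decl>) = { [ }.
Union: FOLLOW(<decls>) = { (, /, [, num }.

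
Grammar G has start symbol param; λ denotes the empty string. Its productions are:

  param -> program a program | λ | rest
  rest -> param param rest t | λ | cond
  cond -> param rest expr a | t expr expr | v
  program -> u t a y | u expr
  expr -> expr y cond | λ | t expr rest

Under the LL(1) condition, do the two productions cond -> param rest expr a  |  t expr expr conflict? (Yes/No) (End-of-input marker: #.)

Yes

FIRST(param rest expr a) = { a, t, u, v, y } and FIRST(t expr expr) = { t }.
Both contain t, so the two alternatives are not disjoint — LL(1) conflict.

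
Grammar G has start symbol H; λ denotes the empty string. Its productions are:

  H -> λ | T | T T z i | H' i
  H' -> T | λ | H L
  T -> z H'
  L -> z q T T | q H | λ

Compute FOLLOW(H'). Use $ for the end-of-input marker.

In H -> H' i: add FIRST(i) = { i }.
In T -> z H': H' is at the end, add FOLLOW(T) = { $, i, q, z }.
Union: FOLLOW(H') = { $, i, q, z }.

{ $, i, q, z }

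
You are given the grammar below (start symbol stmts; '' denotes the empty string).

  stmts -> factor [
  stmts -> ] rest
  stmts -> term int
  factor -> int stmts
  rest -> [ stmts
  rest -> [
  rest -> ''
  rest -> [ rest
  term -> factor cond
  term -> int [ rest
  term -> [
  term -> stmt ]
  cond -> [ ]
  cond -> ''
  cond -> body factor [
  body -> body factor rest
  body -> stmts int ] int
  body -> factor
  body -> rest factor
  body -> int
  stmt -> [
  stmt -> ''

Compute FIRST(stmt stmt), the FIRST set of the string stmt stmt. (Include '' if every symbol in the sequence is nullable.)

Add FIRST(stmt)\{''} = { [ }; stmt is nullable, continue.
Add FIRST(stmt)\{''} = { [ }; stmt is nullable, continue.
Every symbol is nullable, so include ''.

{ [, '' }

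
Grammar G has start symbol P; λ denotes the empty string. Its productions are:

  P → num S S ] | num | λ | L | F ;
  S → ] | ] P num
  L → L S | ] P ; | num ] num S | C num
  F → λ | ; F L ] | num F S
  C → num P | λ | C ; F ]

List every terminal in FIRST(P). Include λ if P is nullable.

P → num S S ] contributes {num}.
P → num contributes {num}.
P → λ contributes λ.
From P → L: add FIRST(L) = { ;, ], num }.
From P → F ;: F nullable, take FIRST(F) ∪ {;} = { ;, num }.
Union: FIRST(P) = { ;, ], num, λ }.

{ ;, ], num, λ }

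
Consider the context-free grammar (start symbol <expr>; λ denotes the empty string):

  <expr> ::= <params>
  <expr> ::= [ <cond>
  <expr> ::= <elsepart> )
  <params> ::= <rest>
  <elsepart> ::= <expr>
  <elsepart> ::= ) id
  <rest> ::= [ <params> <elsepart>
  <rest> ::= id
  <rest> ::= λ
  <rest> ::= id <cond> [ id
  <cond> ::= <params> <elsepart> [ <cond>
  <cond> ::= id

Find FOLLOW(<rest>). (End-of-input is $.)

In <params> ::= <rest>: <rest> is at the end, add FOLLOW(<params>) = { $, ), [, id }.
Union: FOLLOW(<rest>) = { $, ), [, id }.

{ $, ), [, id }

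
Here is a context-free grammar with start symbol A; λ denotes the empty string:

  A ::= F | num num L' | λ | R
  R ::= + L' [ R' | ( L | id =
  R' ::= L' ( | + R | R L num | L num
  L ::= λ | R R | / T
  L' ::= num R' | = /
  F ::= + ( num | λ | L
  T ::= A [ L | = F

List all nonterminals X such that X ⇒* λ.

{ A, F, L }

Directly nullable (have an λ-production): A, L, F.
No other nonterminal has a production whose RHS symbols are all nullable.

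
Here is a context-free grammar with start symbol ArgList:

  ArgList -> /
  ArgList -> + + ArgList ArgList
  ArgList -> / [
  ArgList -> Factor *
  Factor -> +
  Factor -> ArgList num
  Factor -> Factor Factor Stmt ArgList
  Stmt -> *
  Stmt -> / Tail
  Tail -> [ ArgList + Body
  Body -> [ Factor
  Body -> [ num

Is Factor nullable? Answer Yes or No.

No

No nonterminal in this grammar is nullable.
No production of Factor has an RHS whose symbols are all nullable, so Factor is not nullable.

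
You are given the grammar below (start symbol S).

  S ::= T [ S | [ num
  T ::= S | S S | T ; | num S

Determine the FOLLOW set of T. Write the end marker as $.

In S ::= T [ S: add FIRST([ S) = { [ }.
In T ::= T ;: add FIRST(;) = { ; }.
Union: FOLLOW(T) = { ;, [ }.

{ ;, [ }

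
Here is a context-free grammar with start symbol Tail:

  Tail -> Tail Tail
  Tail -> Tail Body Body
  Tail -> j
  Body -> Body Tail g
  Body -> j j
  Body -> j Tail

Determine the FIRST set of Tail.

From Tail -> Tail Tail: add FIRST(Tail) = { j }.
From Tail -> Tail Body Body: add FIRST(Tail) = { j }.
Tail -> j contributes {j}.
Union: FIRST(Tail) = { j }.

{ j }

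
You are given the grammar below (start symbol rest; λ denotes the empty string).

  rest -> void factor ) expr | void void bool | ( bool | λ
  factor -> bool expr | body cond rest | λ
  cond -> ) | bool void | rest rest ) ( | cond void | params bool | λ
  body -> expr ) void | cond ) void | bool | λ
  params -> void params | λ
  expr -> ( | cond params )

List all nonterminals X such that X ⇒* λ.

Directly nullable (have an λ-production): rest, factor, cond, body, params.
No other nonterminal has a production whose RHS symbols are all nullable.

{ body, cond, factor, params, rest }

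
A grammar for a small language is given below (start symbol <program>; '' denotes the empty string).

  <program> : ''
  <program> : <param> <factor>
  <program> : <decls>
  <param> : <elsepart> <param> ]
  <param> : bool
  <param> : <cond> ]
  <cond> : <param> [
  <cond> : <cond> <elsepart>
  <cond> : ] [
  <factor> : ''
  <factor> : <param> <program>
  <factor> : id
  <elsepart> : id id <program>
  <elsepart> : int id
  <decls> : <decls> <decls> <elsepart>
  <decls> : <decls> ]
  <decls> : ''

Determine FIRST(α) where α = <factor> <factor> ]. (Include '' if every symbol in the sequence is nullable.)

{ ], bool, id, int }

Add FIRST(<factor>)\{''} = { ], bool, id, int }; <factor> is nullable, continue.
Add FIRST(<factor>)\{''} = { ], bool, id, int }; <factor> is nullable, continue.
] is a terminal; add {]} and stop.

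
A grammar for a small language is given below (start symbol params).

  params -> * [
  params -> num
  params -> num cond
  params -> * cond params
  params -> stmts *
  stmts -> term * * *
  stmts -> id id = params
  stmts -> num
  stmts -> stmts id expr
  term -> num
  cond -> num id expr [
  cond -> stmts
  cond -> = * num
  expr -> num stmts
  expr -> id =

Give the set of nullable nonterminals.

No nonterminal has an empty production or an RHS whose symbols are all nullable.

{ } (none)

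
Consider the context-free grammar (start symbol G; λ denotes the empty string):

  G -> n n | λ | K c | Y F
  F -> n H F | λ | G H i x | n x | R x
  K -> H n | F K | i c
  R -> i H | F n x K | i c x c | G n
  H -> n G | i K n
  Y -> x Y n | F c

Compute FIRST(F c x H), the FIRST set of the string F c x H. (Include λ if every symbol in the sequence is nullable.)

Add FIRST(F)\{λ} = { c, i, n, x }; F is nullable, continue.
c is a terminal; add {c} and stop.

{ c, i, n, x }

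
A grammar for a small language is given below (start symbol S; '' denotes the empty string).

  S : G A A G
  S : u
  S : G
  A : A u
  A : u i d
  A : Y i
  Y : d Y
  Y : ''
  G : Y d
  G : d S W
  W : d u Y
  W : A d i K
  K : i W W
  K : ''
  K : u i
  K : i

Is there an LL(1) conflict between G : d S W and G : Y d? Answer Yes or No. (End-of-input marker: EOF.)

FIRST(d S W) = { d } and FIRST(Y d) = { d }.
Both contain d, so the two alternatives are not disjoint — LL(1) conflict.

Yes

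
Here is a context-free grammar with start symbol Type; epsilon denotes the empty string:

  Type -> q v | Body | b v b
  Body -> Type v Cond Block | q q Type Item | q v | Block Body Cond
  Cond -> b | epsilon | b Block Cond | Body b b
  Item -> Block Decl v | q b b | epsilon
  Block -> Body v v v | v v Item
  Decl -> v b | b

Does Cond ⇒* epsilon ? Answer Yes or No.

Yes

Cond has an epsilon-production, so Cond ⇒ epsilon.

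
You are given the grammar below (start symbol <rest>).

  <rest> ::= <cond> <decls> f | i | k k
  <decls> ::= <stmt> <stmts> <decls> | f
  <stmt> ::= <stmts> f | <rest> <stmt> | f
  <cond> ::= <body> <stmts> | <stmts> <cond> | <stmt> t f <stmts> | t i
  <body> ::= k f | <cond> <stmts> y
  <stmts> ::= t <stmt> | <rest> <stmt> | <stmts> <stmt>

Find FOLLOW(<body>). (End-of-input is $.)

{ f, i, k, t }

In <cond> ::= <body> <stmts>: add FIRST(<stmts>) = { f, i, k, t }.
Union: FOLLOW(<body>) = { f, i, k, t }.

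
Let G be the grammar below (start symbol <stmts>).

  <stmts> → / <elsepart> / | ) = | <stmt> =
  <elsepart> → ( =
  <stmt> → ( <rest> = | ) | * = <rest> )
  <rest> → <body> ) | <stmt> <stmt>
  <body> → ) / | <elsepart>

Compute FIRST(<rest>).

{ (, ), * }

From <rest> → <body> ): add FIRST(<body>) = { (, ) }.
From <rest> → <stmt> <stmt>: add FIRST(<stmt>) = { (, ), * }.
Union: FIRST(<rest>) = { (, ), * }.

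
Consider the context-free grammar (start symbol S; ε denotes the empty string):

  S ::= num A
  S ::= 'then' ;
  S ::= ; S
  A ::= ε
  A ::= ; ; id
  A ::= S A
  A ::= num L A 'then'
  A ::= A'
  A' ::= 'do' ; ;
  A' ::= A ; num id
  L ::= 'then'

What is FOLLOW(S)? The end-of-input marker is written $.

{ $, 'do', 'then', ;, num }

S is the start symbol, so $ ∈ FOLLOW(S).
In S ::= ; S: S is at the end, add FOLLOW(S) = { $, 'do', 'then', ;, num }.
In A ::= S A: add FIRST(A)\{ε} = { 'do', 'then', ;, num }.
  Since A is nullable, also add FOLLOW(A) = { $, 'do', 'then', ;, num }.
Union: FOLLOW(S) = { $, 'do', 'then', ;, num }.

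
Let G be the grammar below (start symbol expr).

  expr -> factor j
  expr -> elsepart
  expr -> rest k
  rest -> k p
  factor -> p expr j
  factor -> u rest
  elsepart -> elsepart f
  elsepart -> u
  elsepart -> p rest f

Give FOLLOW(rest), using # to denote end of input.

{ f, j, k }

In expr -> rest k: add FIRST(k) = { k }.
In factor -> u rest: rest is at the end, add FOLLOW(factor) = { j }.
In elsepart -> p rest f: add FIRST(f) = { f }.
Union: FOLLOW(rest) = { f, j, k }.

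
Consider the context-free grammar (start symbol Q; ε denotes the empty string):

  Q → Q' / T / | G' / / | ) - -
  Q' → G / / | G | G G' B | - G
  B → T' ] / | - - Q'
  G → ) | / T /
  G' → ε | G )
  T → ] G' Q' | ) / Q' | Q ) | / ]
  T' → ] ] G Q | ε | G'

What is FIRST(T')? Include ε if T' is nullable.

{ ), /, ], ε }

T' → ] ] G Q contributes {]}.
T' → ε contributes ε.
From T' → G': add FIRST(G') = { ), /, ε } (including ε since G' is nullable).
Union: FIRST(T') = { ), /, ], ε }.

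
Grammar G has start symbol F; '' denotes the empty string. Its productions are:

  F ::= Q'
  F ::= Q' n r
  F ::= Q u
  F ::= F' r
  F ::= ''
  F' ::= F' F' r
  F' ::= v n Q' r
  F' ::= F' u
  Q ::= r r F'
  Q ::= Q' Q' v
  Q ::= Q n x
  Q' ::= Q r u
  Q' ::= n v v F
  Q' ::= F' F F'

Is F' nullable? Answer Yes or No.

No

Nullable nonterminals: F.
No production of F' has an RHS whose symbols are all nullable, so F' is not nullable.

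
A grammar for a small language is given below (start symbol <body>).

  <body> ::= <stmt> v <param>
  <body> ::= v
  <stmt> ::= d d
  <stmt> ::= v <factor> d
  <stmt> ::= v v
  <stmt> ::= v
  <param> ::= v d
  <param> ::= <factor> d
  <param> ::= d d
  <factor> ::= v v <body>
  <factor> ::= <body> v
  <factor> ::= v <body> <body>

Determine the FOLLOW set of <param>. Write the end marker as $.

{ $, d, v }

In <body> ::= <stmt> v <param>: <param> is at the end, add FOLLOW(<body>) = { $, d, v }.
Union: FOLLOW(<param>) = { $, d, v }.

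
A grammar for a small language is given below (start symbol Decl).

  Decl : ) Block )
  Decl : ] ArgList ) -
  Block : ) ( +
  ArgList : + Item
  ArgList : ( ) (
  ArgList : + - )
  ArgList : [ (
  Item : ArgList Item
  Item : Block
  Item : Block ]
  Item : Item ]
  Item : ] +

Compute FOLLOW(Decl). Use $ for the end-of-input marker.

Decl is the start symbol, so $ ∈ FOLLOW(Decl).
Union: FOLLOW(Decl) = { $ }.

{ $ }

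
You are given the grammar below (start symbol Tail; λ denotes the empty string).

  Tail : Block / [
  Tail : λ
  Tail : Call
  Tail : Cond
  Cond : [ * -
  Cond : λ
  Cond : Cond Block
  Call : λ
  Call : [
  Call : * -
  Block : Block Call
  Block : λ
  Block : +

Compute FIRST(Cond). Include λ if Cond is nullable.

Cond : [ * - contributes {[}.
Cond : λ contributes λ.
From Cond : Cond Block: Cond, Block nullable, take FIRST(Cond) ∪ FIRST(Block) = { *, +, [ }; also λ since the whole RHS is nullable.
Union: FIRST(Cond) = { *, +, [, λ }.

{ *, +, [, λ }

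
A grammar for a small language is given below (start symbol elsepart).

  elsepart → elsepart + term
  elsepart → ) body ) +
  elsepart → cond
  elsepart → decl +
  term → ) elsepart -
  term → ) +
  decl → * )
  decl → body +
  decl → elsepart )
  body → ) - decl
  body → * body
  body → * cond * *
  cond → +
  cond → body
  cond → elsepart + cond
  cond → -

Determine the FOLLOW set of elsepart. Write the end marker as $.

elsepart is the start symbol, so $ ∈ FOLLOW(elsepart).
In elsepart → elsepart + term: add FIRST(+ term) = { + }.
In term → ) elsepart -: add FIRST(-) = { - }.
In decl → elsepart ): add FIRST()) = { ) }.
In cond → elsepart + cond: add FIRST(+ cond) = { + }.
Union: FOLLOW(elsepart) = { $, ), +, - }.

{ $, ), +, - }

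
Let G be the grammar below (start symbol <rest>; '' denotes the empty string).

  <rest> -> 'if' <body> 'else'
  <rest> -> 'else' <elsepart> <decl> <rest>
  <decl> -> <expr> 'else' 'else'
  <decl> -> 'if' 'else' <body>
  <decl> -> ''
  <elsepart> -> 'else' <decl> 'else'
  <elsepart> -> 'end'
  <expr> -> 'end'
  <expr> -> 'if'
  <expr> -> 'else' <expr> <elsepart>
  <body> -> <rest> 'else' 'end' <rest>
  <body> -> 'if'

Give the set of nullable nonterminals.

{ <decl> }

Directly nullable (have an ''-production): <decl>.
No other nonterminal has a production whose RHS symbols are all nullable.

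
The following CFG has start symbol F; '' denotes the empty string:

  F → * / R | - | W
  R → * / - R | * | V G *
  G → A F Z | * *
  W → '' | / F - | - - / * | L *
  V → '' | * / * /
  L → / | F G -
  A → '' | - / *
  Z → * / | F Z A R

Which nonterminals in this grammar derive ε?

{ A, F, V, W }

Directly nullable (have an ''-production): W, V, A.
F → W with every symbol nullable, so F is nullable.
No other nonterminal has a production whose RHS symbols are all nullable.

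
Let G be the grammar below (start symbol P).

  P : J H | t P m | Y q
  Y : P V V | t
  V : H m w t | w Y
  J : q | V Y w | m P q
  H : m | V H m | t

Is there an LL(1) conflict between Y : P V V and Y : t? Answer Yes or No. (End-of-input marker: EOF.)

FIRST(P V V) = { m, q, t, w } and FIRST(t) = { t }.
Both contain t, so the two alternatives are not disjoint — LL(1) conflict.

Yes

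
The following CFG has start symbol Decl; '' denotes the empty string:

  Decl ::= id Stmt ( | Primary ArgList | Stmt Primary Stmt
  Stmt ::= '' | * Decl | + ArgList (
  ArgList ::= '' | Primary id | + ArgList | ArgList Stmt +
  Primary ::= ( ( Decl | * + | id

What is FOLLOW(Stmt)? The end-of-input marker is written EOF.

In Decl ::= id Stmt (: add FIRST(() = { ( }.
In Decl ::= Stmt Primary Stmt: add FIRST(Primary Stmt) = { (, *, id }.
In Decl ::= Stmt Primary Stmt: Stmt is at the end, add FOLLOW(Decl) = { EOF, (, *, +, id }.
In ArgList ::= ArgList Stmt +: add FIRST(+) = { + }.
Union: FOLLOW(Stmt) = { EOF, (, *, +, id }.

{ EOF, (, *, +, id }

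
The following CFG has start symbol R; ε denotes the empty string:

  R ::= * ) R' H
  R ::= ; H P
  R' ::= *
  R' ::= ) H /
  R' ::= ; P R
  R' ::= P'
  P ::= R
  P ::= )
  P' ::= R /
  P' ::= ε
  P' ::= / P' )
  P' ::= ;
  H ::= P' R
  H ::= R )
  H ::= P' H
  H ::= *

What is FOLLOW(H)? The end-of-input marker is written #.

In R ::= * ) R' H: H is at the end, add FOLLOW(R) = { #, ), *, /, ; }.
In R ::= ; H P: add FIRST(P) = { ), *, ; }.
In R' ::= ) H /: add FIRST(/) = { / }.
In H ::= P' H: H is at the end, add FOLLOW(H) = { #, ), *, /, ; }.
Union: FOLLOW(H) = { #, ), *, /, ; }.

{ #, ), *, /, ; }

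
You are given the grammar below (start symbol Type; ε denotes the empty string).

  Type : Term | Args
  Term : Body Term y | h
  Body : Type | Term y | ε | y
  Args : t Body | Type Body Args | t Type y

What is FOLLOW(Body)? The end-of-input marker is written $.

{ $, h, t, y }

In Term : Body Term y: add FIRST(Term y) = { h, t, y }.
In Args : t Body: Body is at the end, add FOLLOW(Args) = { $, h, t, y }.
In Args : Type Body Args: add FIRST(Args) = { h, t, y }.
Union: FOLLOW(Body) = { $, h, t, y }.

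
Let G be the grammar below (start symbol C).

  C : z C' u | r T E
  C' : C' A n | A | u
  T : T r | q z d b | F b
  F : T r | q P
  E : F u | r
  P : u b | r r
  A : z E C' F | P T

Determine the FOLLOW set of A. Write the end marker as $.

{ n, q, r, u, z }

In C' : C' A n: add FIRST(n) = { n }.
In C' : A: A is at the end, add FOLLOW(C') = { q, r, u, z }.
Union: FOLLOW(A) = { n, q, r, u, z }.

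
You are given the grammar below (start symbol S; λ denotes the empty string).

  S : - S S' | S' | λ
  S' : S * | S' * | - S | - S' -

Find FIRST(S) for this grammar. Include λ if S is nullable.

S : - S S' contributes {-}.
From S : S': add FIRST(S') = { *, - }.
S : λ contributes λ.
Union: FIRST(S) = { *, -, λ }.

{ *, -, λ }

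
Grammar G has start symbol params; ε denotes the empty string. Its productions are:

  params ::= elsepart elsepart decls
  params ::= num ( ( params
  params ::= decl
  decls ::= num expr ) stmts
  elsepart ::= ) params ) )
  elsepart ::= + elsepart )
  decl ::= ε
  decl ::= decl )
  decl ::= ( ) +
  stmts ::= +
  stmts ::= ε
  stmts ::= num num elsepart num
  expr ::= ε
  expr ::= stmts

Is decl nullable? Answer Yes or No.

Yes

decl has an ε-production, so decl ⇒ ε.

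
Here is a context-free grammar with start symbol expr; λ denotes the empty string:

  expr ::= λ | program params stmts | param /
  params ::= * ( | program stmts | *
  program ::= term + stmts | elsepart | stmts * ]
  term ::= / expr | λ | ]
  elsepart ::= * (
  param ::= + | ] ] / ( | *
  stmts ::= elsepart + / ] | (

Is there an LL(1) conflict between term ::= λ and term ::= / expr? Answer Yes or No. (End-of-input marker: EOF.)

FIRST(λ) = { λ } and FIRST(/ expr) = { / }.
The first is nullable but FOLLOW(term) = { + } is disjoint from FIRST of the second.

No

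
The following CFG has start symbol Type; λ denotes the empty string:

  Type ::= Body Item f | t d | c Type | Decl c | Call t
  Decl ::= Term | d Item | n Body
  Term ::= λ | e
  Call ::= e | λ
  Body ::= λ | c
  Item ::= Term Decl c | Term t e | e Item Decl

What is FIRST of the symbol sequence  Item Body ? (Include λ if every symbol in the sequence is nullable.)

Add FIRST(Item) = { c, d, e, n, t }; Item is not nullable, stop.

{ c, d, e, n, t }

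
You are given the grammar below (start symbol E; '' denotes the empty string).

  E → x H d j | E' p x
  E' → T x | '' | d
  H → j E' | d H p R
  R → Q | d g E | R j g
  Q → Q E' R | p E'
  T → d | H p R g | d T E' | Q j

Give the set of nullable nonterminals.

Directly nullable (have an ''-production): E'.
No other nonterminal has a production whose RHS symbols are all nullable.

{ E' }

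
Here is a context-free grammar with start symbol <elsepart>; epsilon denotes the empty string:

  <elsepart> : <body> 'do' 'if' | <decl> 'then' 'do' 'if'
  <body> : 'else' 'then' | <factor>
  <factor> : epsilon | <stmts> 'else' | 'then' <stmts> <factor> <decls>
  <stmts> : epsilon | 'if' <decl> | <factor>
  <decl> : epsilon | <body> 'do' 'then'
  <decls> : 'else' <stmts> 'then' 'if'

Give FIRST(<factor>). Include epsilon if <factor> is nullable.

{ 'else', 'if', 'then', epsilon }

<factor> : epsilon contributes epsilon.
From <factor> : <stmts> 'else': <stmts> nullable, take FIRST(<stmts>) ∪ {'else'} = { 'else', 'if', 'then' }.
<factor> : 'then' <stmts> <factor> <decls> contributes {'then'}.
Union: FIRST(<factor>) = { 'else', 'if', 'then', epsilon }.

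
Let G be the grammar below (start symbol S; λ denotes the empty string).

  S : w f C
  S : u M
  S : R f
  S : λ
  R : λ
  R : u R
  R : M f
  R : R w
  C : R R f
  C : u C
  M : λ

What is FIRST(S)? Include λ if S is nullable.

S : w f C contributes {w}.
S : u M contributes {u}.
From S : R f: R nullable, take FIRST(R) ∪ {f} = { f, u, w }.
S : λ contributes λ.
Union: FIRST(S) = { f, u, w, λ }.

{ f, u, w, λ }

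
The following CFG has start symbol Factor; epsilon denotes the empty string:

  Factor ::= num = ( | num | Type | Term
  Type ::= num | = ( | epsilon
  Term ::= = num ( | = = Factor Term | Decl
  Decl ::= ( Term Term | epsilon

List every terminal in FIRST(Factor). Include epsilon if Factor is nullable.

{ (, =, num, epsilon }

Factor ::= num = ( contributes {num}.
Factor ::= num contributes {num}.
From Factor ::= Type: add FIRST(Type) = { =, num, epsilon } (including epsilon since Type is nullable).
From Factor ::= Term: add FIRST(Term) = { (, =, epsilon } (including epsilon since Term is nullable).
Union: FIRST(Factor) = { (, =, num, epsilon }.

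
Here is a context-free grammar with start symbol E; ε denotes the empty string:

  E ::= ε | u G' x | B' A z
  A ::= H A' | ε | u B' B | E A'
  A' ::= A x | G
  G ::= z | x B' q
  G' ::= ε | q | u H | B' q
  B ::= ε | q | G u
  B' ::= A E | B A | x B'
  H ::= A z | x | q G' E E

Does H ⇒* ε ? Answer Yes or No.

No

Nullable nonterminals: A, B, B', E, G'.
No production of H has an RHS whose symbols are all nullable, so H is not nullable.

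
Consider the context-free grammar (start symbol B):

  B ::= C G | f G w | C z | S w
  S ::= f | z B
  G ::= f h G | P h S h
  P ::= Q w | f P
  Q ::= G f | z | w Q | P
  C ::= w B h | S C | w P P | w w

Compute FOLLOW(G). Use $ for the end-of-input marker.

{ $, f, h, w, z }

In B ::= C G: G is at the end, add FOLLOW(B) = { $, f, h, w, z }.
In B ::= f G w: add FIRST(w) = { w }.
In G ::= f h G: G is at the end, add FOLLOW(G) = { $, f, h, w, z }.
In Q ::= G f: add FIRST(f) = { f }.
Union: FOLLOW(G) = { $, f, h, w, z }.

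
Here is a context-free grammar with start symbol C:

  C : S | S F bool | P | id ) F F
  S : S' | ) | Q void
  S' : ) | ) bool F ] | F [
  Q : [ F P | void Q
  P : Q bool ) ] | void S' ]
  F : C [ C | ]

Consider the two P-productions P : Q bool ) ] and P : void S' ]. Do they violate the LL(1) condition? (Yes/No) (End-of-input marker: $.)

FIRST(Q bool ) ]) = { [, void } and FIRST(void S' ]) = { void }.
Both contain void, so the two alternatives are not disjoint — LL(1) conflict.

Yes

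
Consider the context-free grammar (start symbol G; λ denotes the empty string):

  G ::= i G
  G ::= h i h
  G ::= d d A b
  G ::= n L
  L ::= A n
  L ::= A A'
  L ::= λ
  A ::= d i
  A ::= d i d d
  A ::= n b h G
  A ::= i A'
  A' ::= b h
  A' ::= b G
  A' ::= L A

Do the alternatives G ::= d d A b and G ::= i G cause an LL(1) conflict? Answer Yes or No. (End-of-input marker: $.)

FIRST(d d A b) = { d } and FIRST(i G) = { i }.
The FIRST sets are disjoint and neither alternative is nullable — no conflict.

No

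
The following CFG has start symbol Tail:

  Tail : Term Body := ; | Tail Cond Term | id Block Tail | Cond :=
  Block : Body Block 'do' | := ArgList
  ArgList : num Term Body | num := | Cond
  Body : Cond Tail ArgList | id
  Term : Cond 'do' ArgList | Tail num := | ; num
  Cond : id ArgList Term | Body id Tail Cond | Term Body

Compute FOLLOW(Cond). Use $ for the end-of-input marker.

{ $, 'do', :=, ;, id, num }

In Tail : Tail Cond Term: add FIRST(Term) = { ;, id }.
In Tail : Cond :=: add FIRST(:=) = { := }.
In ArgList : Cond: Cond is at the end, add FOLLOW(ArgList) = { $, 'do', :=, ;, id, num }.
In Body : Cond Tail ArgList: add FIRST(Tail ArgList) = { ;, id }.
In Term : Cond 'do' ArgList: add FIRST('do' ArgList) = { 'do' }.
In Cond : Body id Tail Cond: Cond is at the end, add FOLLOW(Cond) = { $, 'do', :=, ;, id, num }.
Union: FOLLOW(Cond) = { $, 'do', :=, ;, id, num }.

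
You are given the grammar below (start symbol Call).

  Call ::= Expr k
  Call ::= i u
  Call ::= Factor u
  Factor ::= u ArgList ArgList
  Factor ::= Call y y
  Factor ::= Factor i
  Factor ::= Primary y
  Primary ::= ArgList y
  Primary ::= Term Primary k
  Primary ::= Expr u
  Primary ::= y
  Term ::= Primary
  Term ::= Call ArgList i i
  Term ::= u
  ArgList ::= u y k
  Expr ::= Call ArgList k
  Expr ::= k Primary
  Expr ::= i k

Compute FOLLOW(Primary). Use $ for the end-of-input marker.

{ i, k, u, y }

In Factor ::= Primary y: add FIRST(y) = { y }.
In Primary ::= Term Primary k: add FIRST(k) = { k }.
In Term ::= Primary: Primary is at the end, add FOLLOW(Term) = { i, k, u, y }.
In Expr ::= k Primary: Primary is at the end, add FOLLOW(Expr) = { k, u }.
Union: FOLLOW(Primary) = { i, k, u, y }.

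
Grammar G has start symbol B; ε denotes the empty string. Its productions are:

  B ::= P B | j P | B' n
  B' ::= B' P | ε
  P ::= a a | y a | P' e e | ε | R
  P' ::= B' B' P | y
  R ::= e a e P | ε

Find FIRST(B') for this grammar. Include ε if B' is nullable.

From B' ::= B' P: B', P nullable, take FIRST(B') ∪ FIRST(P) = { a, e, y }; also ε since the whole RHS is nullable.
B' ::= ε contributes ε.
Union: FIRST(B') = { a, e, y, ε }.

{ a, e, y, ε }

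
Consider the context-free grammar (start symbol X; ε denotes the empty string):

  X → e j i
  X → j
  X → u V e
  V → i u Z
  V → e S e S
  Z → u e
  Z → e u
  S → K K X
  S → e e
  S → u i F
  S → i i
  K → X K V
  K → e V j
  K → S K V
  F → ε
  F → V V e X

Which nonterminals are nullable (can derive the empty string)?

{ F }

Directly nullable (have an ε-production): F.
No other nonterminal has a production whose RHS symbols are all nullable.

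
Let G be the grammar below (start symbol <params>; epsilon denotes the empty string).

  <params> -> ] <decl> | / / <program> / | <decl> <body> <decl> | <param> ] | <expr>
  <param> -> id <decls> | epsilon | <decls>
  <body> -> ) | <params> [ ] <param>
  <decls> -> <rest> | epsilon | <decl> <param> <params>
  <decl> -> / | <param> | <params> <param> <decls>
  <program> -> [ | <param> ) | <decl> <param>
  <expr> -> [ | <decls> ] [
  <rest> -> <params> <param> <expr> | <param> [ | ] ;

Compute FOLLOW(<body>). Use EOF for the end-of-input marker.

In <params> -> <decl> <body> <decl>: add FIRST(<decl>)\{epsilon} = { ), /, [, ], id }.
  Since <decl> is nullable, also add FOLLOW(<params>) = { EOF, ), /, [, ], id }.
Union: FOLLOW(<body>) = { EOF, ), /, [, ], id }.

{ EOF, ), /, [, ], id }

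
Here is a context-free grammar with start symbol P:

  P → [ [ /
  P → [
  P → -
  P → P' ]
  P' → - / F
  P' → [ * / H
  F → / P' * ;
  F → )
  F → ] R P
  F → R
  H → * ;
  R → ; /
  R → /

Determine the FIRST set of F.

F → / P' * ; contributes {/}.
F → ) contributes {)}.
F → ] R P contributes {]}.
From F → R: add FIRST(R) = { /, ; }.
Union: FIRST(F) = { ), /, ;, ] }.

{ ), /, ;, ] }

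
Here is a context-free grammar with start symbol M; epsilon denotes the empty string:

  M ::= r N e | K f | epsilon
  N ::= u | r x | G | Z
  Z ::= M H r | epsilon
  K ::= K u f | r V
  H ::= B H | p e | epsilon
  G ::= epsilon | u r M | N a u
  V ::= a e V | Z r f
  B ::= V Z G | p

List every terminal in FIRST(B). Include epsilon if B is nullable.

From B ::= V Z G: add FIRST(V) = { a, p, r }.
B ::= p contributes {p}.
Union: FIRST(B) = { a, p, r }.

{ a, p, r }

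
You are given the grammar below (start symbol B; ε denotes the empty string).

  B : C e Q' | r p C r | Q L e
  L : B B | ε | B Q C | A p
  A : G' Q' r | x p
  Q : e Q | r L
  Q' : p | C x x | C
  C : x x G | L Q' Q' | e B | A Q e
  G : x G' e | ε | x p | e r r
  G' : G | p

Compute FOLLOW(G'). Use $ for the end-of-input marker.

In A : G' Q' r: add FIRST(Q' r) = { e, p, r, x }.
In G : x G' e: add FIRST(e) = { e }.
Union: FOLLOW(G') = { e, p, r, x }.

{ e, p, r, x }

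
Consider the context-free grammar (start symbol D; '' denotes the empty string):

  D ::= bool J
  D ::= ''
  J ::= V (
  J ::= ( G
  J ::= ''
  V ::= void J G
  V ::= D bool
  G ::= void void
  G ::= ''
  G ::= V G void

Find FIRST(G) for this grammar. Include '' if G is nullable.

{ bool, void, '' }

G ::= void void contributes {void}.
G ::= '' contributes ''.
From G ::= V G void: add FIRST(V) = { bool, void }.
Union: FIRST(G) = { bool, void, '' }.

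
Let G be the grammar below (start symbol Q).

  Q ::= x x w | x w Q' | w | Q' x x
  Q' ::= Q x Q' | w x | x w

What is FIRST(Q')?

From Q' ::= Q x Q': add FIRST(Q) = { w, x }.
Q' ::= w x contributes {w}.
Q' ::= x w contributes {x}.
Union: FIRST(Q') = { w, x }.

{ w, x }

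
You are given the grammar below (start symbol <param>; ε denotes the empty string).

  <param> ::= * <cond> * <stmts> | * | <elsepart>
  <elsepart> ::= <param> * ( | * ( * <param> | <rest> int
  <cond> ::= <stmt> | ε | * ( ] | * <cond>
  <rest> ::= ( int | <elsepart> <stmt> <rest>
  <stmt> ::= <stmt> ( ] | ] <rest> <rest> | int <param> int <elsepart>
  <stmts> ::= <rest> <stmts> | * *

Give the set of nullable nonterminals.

{ <cond> }

Directly nullable (have an ε-production): <cond>.
No other nonterminal has a production whose RHS symbols are all nullable.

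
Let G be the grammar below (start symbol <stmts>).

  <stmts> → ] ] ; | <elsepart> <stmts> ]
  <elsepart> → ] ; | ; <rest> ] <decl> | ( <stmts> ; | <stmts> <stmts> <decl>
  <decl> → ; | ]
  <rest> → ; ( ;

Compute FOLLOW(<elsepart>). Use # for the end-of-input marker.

{ (, ;, ] }

In <stmts> → <elsepart> <stmts> ]: add FIRST(<stmts> ]) = { (, ;, ] }.
Union: FOLLOW(<elsepart>) = { (, ;, ] }.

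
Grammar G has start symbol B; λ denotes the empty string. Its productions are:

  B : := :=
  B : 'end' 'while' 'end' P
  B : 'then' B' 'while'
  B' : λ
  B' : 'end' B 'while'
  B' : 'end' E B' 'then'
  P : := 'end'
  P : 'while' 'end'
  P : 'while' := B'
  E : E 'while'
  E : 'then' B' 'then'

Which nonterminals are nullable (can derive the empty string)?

Directly nullable (have an λ-production): B'.
No other nonterminal has a production whose RHS symbols are all nullable.

{ B' }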